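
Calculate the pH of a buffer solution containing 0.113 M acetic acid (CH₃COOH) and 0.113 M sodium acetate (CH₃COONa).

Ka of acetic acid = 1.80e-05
pH = 4.74

pKa = -log(1.80e-05) = 4.74. pH = pKa + log([A⁻]/[HA]) = 4.74 + log(0.113/0.113)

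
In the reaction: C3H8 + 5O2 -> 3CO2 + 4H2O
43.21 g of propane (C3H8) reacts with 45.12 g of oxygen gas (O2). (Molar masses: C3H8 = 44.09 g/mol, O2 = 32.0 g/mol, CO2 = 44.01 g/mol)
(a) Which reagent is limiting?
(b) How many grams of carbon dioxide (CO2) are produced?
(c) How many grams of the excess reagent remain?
(a) O2, (b) 37.23 g, (c) 30.78 g

Moles of C3H8 = 43.21 g ÷ 44.09 g/mol = 0.980041 mol
Moles of O2 = 45.12 g ÷ 32.0 g/mol = 1.41 mol
Moles ÷ coefficient: C3H8: 0.980041/1 = 0.98, O2: 1.41/5 = 0.282
(a) O2 has the smaller value, so O2 is the limiting reagent.
(b) Moles of CO2 = 1.41 mol O2 × (3/5) = 0.846 mol; mass = 0.846 mol × 44.01 g/mol = 37.23 g
(c) C3H8 consumed = 1.41 × (1/5) = 0.282 mol; remaining = 0.980041 − 0.282 = 0.698041 mol; mass = 0.698041 mol × 44.09 g/mol = 30.78 g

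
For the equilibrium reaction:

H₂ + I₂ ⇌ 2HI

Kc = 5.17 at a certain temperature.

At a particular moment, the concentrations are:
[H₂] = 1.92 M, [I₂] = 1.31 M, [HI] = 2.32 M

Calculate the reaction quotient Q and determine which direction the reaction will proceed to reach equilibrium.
Q = 2.140, Q < K, reaction proceeds forward (toward products)

Q = ([HI]^2) / ([H₂] × [I₂])
  = ((2.32)^2) / ((1.92)·(1.31)) = 5.3824/2.5152 = 2.14
Since Q = 2.14 < Kc = 5.17, the reaction proceeds forward (toward products) to reach equilibrium.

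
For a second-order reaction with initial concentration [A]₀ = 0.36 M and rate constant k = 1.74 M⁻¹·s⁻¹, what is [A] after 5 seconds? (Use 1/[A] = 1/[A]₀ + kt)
0.0871 M

1/[A] = 1/[A]₀ + k·t = 1/0.36 + (1.74)·(5) = 2.7778 + 8.7000 = 11.4778
[A] = 1/11.4778 = 0.0871 M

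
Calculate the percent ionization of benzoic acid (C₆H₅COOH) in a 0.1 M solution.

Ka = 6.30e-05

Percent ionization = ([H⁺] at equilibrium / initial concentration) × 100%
Percent ionization = 2.48%

Let x = [H⁺]. Ka = x²/(C - x) ⇒ x² + (6.30e-05)x - (6.30e-05)(0.1) = 0. x = 2.4787e-03. Percent = (2.4787e-03/0.1) × 100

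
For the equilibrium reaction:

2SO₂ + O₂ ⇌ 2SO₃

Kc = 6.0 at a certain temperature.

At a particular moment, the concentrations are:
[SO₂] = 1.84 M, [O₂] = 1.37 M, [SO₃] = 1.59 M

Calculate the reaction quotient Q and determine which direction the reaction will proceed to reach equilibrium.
Q = 0.545, Q < K, reaction proceeds forward (toward products)

Q = ([SO₃]^2) / ([SO₂]^2 × [O₂])
  = ((1.59)^2) / ((1.84)^2·(1.37)) = 2.5281/4.6383 = 0.5451
Since Q = 0.5451 < Kc = 6.0, the reaction proceeds forward (toward products) to reach equilibrium.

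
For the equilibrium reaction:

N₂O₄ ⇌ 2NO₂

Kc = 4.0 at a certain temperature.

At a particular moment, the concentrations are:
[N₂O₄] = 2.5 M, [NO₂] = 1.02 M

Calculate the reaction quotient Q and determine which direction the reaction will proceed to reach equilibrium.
Q = 0.416, Q < K, reaction proceeds forward (toward products)

Q = ([NO₂]^2) / ([N₂O₄])
  = ((1.02)^2) / ((2.5)) = 1.0404/2.5 = 0.4162
Since Q = 0.4162 < Kc = 4.0, the reaction proceeds forward (toward products) to reach equilibrium.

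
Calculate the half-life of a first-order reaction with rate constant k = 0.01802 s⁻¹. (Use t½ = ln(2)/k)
38.47 s

t½ = ln(2)/k = 0.6931/0.01802 = 38.47 s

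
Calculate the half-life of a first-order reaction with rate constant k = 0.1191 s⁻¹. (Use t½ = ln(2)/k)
5.82 s

t½ = ln(2)/k = 0.6931/0.1191 = 5.82 s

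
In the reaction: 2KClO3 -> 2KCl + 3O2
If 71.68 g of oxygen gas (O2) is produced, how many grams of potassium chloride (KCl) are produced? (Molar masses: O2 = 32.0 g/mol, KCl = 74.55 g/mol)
Moles of O2 = 71.68 g ÷ 32.0 g/mol = 2.24 mol
Mole ratio: 2 mol KCl / 3 mol O2
Moles of KCl = 2.24 × (2/3) = 1.49333 mol
Mass of KCl = 1.49333 mol × 74.55 g/mol = 111.3 g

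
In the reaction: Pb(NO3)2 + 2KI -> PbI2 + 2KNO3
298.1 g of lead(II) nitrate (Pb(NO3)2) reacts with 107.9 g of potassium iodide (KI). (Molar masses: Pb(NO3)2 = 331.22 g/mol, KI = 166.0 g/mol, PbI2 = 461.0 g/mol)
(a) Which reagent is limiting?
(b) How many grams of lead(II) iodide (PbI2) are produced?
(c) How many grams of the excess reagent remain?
(a) KI, (b) 149.8 g, (c) 190.5 g

Moles of Pb(NO3)2 = 298.1 g ÷ 331.22 g/mol = 0.900006 mol
Moles of KI = 107.9 g ÷ 166.0 g/mol = 0.65 mol
Moles ÷ coefficient: Pb(NO3)2: 0.900006/1 = 0.9, KI: 0.65/2 = 0.325
(a) KI has the smaller value, so KI is the limiting reagent.
(b) Moles of PbI2 = 0.65 mol KI × (1/2) = 0.325 mol; mass = 0.325 mol × 461.0 g/mol = 149.8 g
(c) Pb(NO3)2 consumed = 0.65 × (1/2) = 0.325 mol; remaining = 0.900006 − 0.325 = 0.575006 mol; mass = 0.575006 mol × 331.22 g/mol = 190.5 g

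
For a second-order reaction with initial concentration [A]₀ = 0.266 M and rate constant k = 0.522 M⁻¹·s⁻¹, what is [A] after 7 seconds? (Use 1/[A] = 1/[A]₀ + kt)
0.1349 M

1/[A] = 1/[A]₀ + k·t = 1/0.266 + (0.522)·(7) = 3.7594 + 3.6540 = 7.4134
[A] = 1/7.4134 = 0.1349 M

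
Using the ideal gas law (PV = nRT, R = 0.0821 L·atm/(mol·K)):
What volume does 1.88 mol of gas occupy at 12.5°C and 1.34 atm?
T = 12.5°C + 273.15 = 285.65 K
V = nRT/P = (1.88 × 0.0821 × 285.65) / 1.34
V = 32.90 L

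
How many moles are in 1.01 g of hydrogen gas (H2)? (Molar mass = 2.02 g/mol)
Moles = 1.01 g ÷ 2.02 g/mol = 0.5 mol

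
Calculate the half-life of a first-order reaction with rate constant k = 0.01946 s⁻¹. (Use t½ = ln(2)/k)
35.62 s

t½ = ln(2)/k = 0.6931/0.01946 = 35.62 s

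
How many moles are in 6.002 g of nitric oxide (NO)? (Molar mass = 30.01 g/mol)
Moles = 6.002 g ÷ 30.01 g/mol = 0.2 mol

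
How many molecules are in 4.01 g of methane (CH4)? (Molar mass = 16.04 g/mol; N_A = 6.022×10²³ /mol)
Moles = 4.01 g ÷ 16.04 g/mol = 0.25 mol
Molecules = 0.25 mol × 6.022×10²³ /mol = 1.506e+23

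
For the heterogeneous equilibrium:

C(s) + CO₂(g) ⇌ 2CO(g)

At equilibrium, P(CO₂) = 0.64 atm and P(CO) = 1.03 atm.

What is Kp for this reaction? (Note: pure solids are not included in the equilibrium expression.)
K_p = 1.658

Solid C is excluded.
Kp = P(CO)²/P(CO₂) = (1.03)²/0.64 = 1.061/0.64 = 1.658.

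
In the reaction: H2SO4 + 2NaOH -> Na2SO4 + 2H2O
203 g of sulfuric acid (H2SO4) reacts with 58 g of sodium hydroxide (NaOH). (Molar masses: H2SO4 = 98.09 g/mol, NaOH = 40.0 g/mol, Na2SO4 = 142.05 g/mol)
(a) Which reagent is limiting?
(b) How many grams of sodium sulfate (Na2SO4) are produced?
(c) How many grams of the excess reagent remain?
(a) NaOH, (b) 103 g, (c) 131.9 g

Moles of H2SO4 = 203 g ÷ 98.09 g/mol = 2.06953 mol
Moles of NaOH = 58 g ÷ 40.0 g/mol = 1.45 mol
Moles ÷ coefficient: H2SO4: 2.06953/1 = 2.07, NaOH: 1.45/2 = 0.725
(a) NaOH has the smaller value, so NaOH is the limiting reagent.
(b) Moles of Na2SO4 = 1.45 mol NaOH × (1/2) = 0.725 mol; mass = 0.725 mol × 142.05 g/mol = 103 g
(c) H2SO4 consumed = 1.45 × (1/2) = 0.725 mol; remaining = 2.06953 − 0.725 = 1.34453 mol; mass = 1.34453 mol × 98.09 g/mol = 131.9 g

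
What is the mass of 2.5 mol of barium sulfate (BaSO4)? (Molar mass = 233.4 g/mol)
Mass = 2.5 mol × 233.4 g/mol = 583.5 g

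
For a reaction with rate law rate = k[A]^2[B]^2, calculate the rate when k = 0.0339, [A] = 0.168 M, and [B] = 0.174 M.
2.897e-05 M/s

rate = k·[A]^2·[B]^2 = 0.0339·(0.168)^2·(0.174)^2 = 0.0339·0.028224·0.030276 = 2.897e-05 M/s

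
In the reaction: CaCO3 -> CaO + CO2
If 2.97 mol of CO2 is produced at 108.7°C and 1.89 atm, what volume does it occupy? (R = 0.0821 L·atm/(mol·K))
T = 108.7°C + 273.15 = 381.85 K
V = nRT/P = (2.97 × 0.0821 × 381.85) / 1.89
V = 49.26 L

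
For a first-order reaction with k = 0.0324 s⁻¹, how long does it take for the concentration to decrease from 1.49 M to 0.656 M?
25.32 s

From ln[A] = ln[A]₀ - k·t: t = ln([A]₀/[A])/k = ln(1.49/0.656)/0.0324 = ln(2.2713)/0.0324 = 0.8204/0.0324 = 25.32 s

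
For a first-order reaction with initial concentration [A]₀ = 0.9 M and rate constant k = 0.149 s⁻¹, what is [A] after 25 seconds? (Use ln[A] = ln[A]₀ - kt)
0.0217 M

ln[A] = ln[A]₀ - k·t = ln(0.9) - (0.149)·(25) = -0.1054 - 3.7250 = -3.8304
[A] = e^(-3.8304) = 0.0217 M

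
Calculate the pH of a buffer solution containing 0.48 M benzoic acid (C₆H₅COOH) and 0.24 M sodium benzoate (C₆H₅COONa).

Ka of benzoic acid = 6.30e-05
pH = 3.90

pKa = -log(6.30e-05) = 4.20. pH = pKa + log([A⁻]/[HA]) = 4.20 + log(0.24/0.48)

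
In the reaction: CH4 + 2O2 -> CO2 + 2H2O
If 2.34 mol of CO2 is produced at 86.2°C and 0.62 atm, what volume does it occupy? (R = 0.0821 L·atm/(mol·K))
T = 86.2°C + 273.15 = 359.35 K
V = nRT/P = (2.34 × 0.0821 × 359.35) / 0.62
V = 111.35 L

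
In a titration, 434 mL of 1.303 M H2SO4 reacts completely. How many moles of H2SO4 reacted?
Moles = Molarity × Volume (L)
Moles = 1.303 M × 0.434 L = 0.5655 mol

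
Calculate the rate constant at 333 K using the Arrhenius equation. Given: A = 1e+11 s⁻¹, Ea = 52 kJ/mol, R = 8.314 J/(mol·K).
6.97e+02 s⁻¹

k = A·exp(-Ea/(R·T)) = 1e+11·exp(-52000/(8.314·333)) = 1e+11·exp(-18.7823) = 1e+11·6.9654e-09 = 6.97e+02 s⁻¹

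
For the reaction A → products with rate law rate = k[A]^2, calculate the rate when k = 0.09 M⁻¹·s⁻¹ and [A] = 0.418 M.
0.01573 M/s

rate = k·[A]^2 = 0.09·(0.418)^2 = 0.09·0.174724 = 0.01573 M/s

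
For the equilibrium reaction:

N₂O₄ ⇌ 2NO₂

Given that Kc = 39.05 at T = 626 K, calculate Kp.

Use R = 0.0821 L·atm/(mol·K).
K_p = 2.01e+03

Δn = (moles gaseous products) − (moles gaseous reactants) = 1
T = 626 K; RT = 0.0821 × 626 = 51.3946
Kp = Kc·(RT)^Δn = 39.05 × (51.3946)^1 = 39.05 × 51.3946 = 2.01e+03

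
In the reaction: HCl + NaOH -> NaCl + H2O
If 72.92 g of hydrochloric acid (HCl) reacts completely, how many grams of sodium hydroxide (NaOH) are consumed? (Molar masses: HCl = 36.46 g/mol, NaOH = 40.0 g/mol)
Moles of HCl = 72.92 g ÷ 36.46 g/mol = 2 mol
Mole ratio: 1 mol NaOH / 1 mol HCl
Moles of NaOH = 2 × (1/1) = 2 mol
Mass of NaOH = 2 mol × 40.0 g/mol = 80 g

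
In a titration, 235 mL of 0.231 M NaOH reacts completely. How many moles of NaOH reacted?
Moles = Molarity × Volume (L)
Moles = 0.231 M × 0.235 L = 0.05428 mol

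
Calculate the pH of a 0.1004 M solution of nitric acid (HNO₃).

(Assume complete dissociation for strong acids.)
pH = 1.00

[H⁺] = 0.1004 M for strong acid. pH = -log[H⁺] = -log(0.1004)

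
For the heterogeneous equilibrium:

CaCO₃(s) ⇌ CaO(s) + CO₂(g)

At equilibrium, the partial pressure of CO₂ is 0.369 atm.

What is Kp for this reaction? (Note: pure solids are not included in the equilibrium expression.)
K_p = 0.369

Solids (CaCO₃, CaO) have activity 1 and are excluded.
Kp = P(CO₂) = 0.369.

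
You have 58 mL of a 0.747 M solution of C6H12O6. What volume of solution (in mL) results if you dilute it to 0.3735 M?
Using M₁V₁ = M₂V₂:
0.747 × 58 = 0.3735 × V₂
V₂ = (0.747 × 58) / 0.3735 = 116 mL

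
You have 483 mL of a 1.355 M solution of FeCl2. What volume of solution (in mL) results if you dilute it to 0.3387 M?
Using M₁V₁ = M₂V₂:
1.355 × 483 = 0.3387 × V₂
V₂ = (1.355 × 483) / 0.3387 = 1932 mL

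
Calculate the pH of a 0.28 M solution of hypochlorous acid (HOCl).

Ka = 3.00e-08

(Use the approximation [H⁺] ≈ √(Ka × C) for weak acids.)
pH = 4.04

[H⁺] = √(Ka × C) = √(3.00e-08 × 0.28) = 9.1652e-05. pH = -log(9.1652e-05)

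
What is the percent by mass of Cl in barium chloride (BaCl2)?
Mass of Cl in formula = 35.45 × 2 = 70.9 g/mol
Molar mass = 208.23 g/mol
% Cl = (70.9/208.23) × 100% = 34.05%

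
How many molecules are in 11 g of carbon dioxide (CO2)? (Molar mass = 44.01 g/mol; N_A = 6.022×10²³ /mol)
Moles = 11 g ÷ 44.01 g/mol = 0.249943 mol
Molecules = 0.249943 mol × 6.022×10²³ /mol = 1.505e+23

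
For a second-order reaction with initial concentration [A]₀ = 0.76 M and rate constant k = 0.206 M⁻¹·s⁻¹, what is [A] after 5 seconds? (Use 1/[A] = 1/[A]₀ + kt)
0.4263 M

1/[A] = 1/[A]₀ + k·t = 1/0.76 + (0.206)·(5) = 1.3158 + 1.0300 = 2.3458
[A] = 1/2.3458 = 0.4263 M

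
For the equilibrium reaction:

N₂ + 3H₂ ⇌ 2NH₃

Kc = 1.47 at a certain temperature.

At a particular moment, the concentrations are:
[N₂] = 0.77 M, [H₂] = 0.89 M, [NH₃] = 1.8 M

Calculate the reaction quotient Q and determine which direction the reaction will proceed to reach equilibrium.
Q = 5.969, Q > K, reaction proceeds reverse (toward reactants)

Q = ([NH₃]^2) / ([N₂] × [H₂]^3)
  = ((1.8)^2) / ((0.77)·(0.89)^3) = 3.24/0.54283 = 5.969
Since Q = 5.969 > Kc = 1.47, the reaction proceeds reverse (toward reactants) to reach equilibrium.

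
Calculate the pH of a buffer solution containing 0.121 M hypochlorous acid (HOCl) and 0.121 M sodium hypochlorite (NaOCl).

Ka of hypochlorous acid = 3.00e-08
pH = 7.52

pKa = -log(3.00e-08) = 7.52. pH = pKa + log([A⁻]/[HA]) = 7.52 + log(0.121/0.121)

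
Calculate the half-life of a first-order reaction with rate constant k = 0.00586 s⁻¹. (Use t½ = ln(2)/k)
118.28 s

t½ = ln(2)/k = 0.6931/0.00586 = 118.28 s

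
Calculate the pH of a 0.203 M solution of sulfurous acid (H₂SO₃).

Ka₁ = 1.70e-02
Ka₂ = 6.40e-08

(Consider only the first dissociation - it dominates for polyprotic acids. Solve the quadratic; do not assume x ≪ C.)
pH = 1.29

x² + Ka₁·x − Ka₁·C = 0 with Ka₁ = 1.70e-02, C = 0.203.
x = (−Ka₁ + √(Ka₁² + 4·Ka₁·C))/2 = 5.0857e-02 M, so pH = 1.29.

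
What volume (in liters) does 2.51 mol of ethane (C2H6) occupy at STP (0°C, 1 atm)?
At STP, 1 mol of gas occupies 22.4 L
Volume = 2.51 mol × 22.4 L/mol = 56.22 L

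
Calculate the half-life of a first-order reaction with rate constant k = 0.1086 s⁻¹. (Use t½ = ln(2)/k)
6.38 s

t½ = ln(2)/k = 0.6931/0.1086 = 6.38 s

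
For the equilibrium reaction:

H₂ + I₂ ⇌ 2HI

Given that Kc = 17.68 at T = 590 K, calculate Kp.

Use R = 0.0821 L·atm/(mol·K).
K_p = 17.6800

Δn = (moles gaseous products) − (moles gaseous reactants) = 0
T = 590 K; RT = 0.0821 × 590 = 48.439
Kp = Kc·(RT)^Δn = 17.68 × (48.439)^0 = 17.68 × 1 = 17.6800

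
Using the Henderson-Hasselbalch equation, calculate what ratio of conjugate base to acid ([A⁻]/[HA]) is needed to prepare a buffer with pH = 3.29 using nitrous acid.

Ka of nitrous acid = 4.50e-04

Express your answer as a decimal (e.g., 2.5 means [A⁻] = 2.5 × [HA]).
[A⁻]/[HA] = 0.877

pKa = −log(4.50e-04) = 3.3468. pH = pKa + log([A⁻]/[HA]). 3.29 = 3.3468 + log(ratio). log(ratio) = 3.29 − 3.3468 = -0.0568. ratio = 10^(-0.0568) = 0.877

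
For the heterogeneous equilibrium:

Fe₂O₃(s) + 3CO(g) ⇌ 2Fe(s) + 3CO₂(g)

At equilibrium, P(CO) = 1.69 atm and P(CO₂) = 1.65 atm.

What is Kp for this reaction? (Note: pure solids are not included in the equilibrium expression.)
K_p = 0.931

Solids (Fe₂O₃, Fe) are excluded.
Kp = P(CO₂)³/P(CO)³ = (1.65)³/(1.69)³ = 4.492/4.827 = 0.931.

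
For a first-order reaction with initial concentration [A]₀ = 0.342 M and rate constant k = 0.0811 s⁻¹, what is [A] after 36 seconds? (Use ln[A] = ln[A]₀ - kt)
0.0185 M

ln[A] = ln[A]₀ - k·t = ln(0.342) - (0.0811)·(36) = -1.0729 - 2.9196 = -3.9925
[A] = e^(-3.9925) = 0.0185 M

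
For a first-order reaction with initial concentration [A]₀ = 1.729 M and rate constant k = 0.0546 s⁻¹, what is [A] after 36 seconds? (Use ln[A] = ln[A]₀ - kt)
0.2422 M

ln[A] = ln[A]₀ - k·t = ln(1.729) - (0.0546)·(36) = 0.5475 - 1.9656 = -1.4181
[A] = e^(-1.4181) = 0.2422 M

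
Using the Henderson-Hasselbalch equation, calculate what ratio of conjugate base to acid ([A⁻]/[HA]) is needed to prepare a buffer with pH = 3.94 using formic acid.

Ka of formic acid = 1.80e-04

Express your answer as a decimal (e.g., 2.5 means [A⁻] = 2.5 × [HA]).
[A⁻]/[HA] = 1.568

pKa = −log(1.80e-04) = 3.7447. pH = pKa + log([A⁻]/[HA]). 3.94 = 3.7447 + log(ratio). log(ratio) = 3.94 − 3.7447 = 0.1953. ratio = 10^(0.1953) = 1.568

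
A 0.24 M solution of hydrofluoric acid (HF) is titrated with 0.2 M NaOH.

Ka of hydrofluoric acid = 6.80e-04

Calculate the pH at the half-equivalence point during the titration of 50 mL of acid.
pH = pKa = 3.17

At the half-equivalence point, [HA] = [A⁻], so by Henderson–Hasselbalch pH = pKa + log(1) = pKa.
pKa = −log(6.80e-04) = 3.17.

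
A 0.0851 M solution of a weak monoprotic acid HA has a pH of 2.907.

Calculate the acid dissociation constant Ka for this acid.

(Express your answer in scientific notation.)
K_a = 1.83e-05

[H⁺] = 10^(−pH) = 10^(−2.907) = 1.239e-03 M. For HA ⇌ H⁺ + A⁻, Ka = x²/(C − x) = (1.239e-03)²/(0.0851 − 1.239e-03) = 1.83e-05.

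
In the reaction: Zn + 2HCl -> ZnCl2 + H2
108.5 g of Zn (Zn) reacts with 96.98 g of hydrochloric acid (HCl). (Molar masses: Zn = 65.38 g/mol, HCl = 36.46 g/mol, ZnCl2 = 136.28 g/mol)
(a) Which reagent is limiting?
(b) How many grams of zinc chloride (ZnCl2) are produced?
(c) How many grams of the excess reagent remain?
(a) HCl, (b) 181.2 g, (c) 21.55 g

Moles of Zn = 108.5 g ÷ 65.38 g/mol = 1.65953 mol
Moles of HCl = 96.98 g ÷ 36.46 g/mol = 2.6599 mol
Moles ÷ coefficient: Zn: 1.65953/1 = 1.66, HCl: 2.6599/2 = 1.33
(a) HCl has the smaller value, so HCl is the limiting reagent.
(b) Moles of ZnCl2 = 2.6599 mol HCl × (1/2) = 1.32995 mol; mass = 1.32995 mol × 136.28 g/mol = 181.2 g
(c) Zn consumed = 2.6599 × (1/2) = 1.32995 mol; remaining = 1.65953 − 1.32995 = 0.329578 mol; mass = 0.329578 mol × 65.38 g/mol = 21.55 g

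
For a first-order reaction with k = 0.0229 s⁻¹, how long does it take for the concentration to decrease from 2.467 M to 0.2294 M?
103.72 s

From ln[A] = ln[A]₀ - k·t: t = ln([A]₀/[A])/k = ln(2.467/0.2294)/0.0229 = ln(10.7541)/0.0229 = 2.3753/0.0229 = 103.72 s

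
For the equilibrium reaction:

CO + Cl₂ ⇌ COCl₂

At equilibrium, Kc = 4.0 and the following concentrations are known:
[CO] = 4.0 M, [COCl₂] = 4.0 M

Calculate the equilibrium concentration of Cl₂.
[Cl₂] = 0.2500 M

Kc = ([COCl₂]) / ([CO] × [Cl₂]) = 4.0
[Cl₂]^1 = (product terms)/(Kc · other reactant terms) = 4 / (4.0 · 4) = 0.25
[Cl₂] = 0.2500 M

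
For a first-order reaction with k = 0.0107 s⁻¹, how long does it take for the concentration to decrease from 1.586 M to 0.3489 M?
141.51 s

From ln[A] = ln[A]₀ - k·t: t = ln([A]₀/[A])/k = ln(1.586/0.3489)/0.0107 = ln(4.5457)/0.0107 = 1.5142/0.0107 = 141.51 s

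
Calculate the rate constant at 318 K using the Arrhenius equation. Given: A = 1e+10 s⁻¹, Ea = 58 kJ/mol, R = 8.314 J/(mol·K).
2.97e+00 s⁻¹

k = A·exp(-Ea/(R·T)) = 1e+10·exp(-58000/(8.314·318)) = 1e+10·exp(-21.9377) = 1e+10·2.9688e-10 = 2.97e+00 s⁻¹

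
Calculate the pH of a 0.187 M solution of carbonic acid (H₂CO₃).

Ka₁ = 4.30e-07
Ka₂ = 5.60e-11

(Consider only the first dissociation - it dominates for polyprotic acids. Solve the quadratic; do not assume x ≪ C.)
pH = 3.55

x² + Ka₁·x − Ka₁·C = 0 with Ka₁ = 4.30e-07, C = 0.187.
x = (−Ka₁ + √(Ka₁² + 4·Ka₁·C))/2 = 2.8335e-04 M, so pH = 3.55.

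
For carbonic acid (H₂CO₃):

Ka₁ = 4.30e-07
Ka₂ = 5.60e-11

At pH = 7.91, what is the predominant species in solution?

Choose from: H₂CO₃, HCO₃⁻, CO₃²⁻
HCO₃⁻

pKa1 = 6.37, pKa2 = 10.25. Each pKa is the crossover between adjacent species; pH = 7.91 lies in the region where HCO₃⁻ predominates.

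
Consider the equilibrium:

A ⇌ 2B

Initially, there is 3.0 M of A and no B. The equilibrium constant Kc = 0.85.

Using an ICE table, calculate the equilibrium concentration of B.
[B] = 1.398 M

ICE: [A] = 3.0 − x, [B] = 2x.
Kc = (2x)²/(3.0 − x) = 0.85 ⇒ 4x² + 0.85x − 2.55 = 0.
x = (−0.85 + √(0.85² + 4·4·2.55))/(2·4) = (−0.85 + √41.522)/8 = 0.69922.
[B] = 2x = 1.398 M.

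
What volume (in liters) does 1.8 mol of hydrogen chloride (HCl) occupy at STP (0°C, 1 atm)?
At STP, 1 mol of gas occupies 22.4 L
Volume = 1.8 mol × 22.4 L/mol = 40.32 L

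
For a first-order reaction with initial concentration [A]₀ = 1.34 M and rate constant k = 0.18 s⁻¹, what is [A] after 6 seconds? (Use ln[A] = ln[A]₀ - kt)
0.4551 M

ln[A] = ln[A]₀ - k·t = ln(1.34) - (0.18)·(6) = 0.2927 - 1.0800 = -0.7873
[A] = e^(-0.7873) = 0.4551 M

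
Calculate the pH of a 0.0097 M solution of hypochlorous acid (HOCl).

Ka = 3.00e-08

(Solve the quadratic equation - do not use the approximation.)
pH = 4.77

x² + Ka×x - Ka×C = 0. Using quadratic formula: [H⁺] = 1.7044e-05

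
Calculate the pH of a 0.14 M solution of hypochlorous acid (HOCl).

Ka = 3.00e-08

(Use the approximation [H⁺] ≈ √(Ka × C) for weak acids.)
pH = 4.19

[H⁺] = √(Ka × C) = √(3.00e-08 × 0.14) = 6.4807e-05. pH = -log(6.4807e-05)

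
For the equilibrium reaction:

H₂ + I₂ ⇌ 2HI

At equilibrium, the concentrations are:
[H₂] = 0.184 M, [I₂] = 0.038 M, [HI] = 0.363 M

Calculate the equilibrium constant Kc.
K_c = 18.8457

Kc = ([HI]^2) / ([H₂] × [I₂])
   = ((0.363)^2) / ((0.184)·(0.038))
   = 0.13177 / 0.006992 = 18.8457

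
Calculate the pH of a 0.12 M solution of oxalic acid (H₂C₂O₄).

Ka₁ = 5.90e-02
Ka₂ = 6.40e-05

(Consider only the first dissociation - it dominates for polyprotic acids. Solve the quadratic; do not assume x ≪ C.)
pH = 1.22

x² + Ka₁·x − Ka₁·C = 0 with Ka₁ = 5.90e-02, C = 0.12.
x = (−Ka₁ + √(Ka₁² + 4·Ka₁·C))/2 = 5.9664e-02 M, so pH = 1.22.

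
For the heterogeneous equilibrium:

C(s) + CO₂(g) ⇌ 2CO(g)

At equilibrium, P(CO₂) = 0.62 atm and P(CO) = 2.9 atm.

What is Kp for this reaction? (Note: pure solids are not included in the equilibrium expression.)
K_p = 13.565

Solid C is excluded.
Kp = P(CO)²/P(CO₂) = (2.9)²/0.62 = 8.41/0.62 = 13.565.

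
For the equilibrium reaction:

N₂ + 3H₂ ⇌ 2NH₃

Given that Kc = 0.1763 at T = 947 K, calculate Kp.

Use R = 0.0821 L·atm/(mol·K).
K_p = 2.92e-05

Δn = (moles gaseous products) − (moles gaseous reactants) = -2
T = 947 K; RT = 0.0821 × 947 = 77.7487
Kp = Kc·(RT)^Δn = 0.1763 × (77.7487)^-2 = 0.1763 × 0.00016543 = 2.92e-05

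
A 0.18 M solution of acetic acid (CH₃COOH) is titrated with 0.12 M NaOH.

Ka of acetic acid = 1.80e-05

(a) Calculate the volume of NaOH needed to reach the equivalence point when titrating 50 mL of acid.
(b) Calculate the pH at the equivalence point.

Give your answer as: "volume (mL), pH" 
V = 75.0 mL, pH = 8.80

(a) At equivalence: moles acid = moles base.
moles acid = 0.18 × 0.05 = 0.009 mol; V_NaOH = 0.009/0.12 = 0.075 L = 75.0 mL.
(b) At equivalence, all acid → conjugate base A⁻ at [A⁻] = 0.009/0.125 = 0.072 M.
Kb = Kw/Ka = 1.0e-14/1.80e-05 = 5.556e-10; [OH⁻] = √(Kb·[A⁻]) = 6.325e-06; pOH = 5.20; pH = 14 − pOH = 8.80.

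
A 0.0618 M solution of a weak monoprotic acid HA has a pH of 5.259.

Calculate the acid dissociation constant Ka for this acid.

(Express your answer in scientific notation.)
K_a = 4.91e-10

[H⁺] = 10^(−pH) = 10^(−5.259) = 5.508e-06 M. For HA ⇌ H⁺ + A⁻, Ka = x²/(C − x) = (5.508e-06)²/(0.0618 − 5.508e-06) = 4.91e-10.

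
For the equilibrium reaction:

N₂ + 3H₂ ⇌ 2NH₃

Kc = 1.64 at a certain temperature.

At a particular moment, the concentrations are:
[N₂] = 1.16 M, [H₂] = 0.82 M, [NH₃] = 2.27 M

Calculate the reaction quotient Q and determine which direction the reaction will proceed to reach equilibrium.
Q = 8.057, Q > K, reaction proceeds reverse (toward reactants)

Q = ([NH₃]^2) / ([N₂] × [H₂]^3)
  = ((2.27)^2) / ((1.16)·(0.82)^3) = 5.1529/0.63959 = 8.057
Since Q = 8.057 > Kc = 1.64, the reaction proceeds reverse (toward reactants) to reach equilibrium.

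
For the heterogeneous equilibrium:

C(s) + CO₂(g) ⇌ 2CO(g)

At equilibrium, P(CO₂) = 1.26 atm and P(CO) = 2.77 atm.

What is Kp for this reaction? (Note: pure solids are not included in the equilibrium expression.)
K_p = 6.090

Solid C is excluded.
Kp = P(CO)²/P(CO₂) = (2.77)²/1.26 = 7.673/1.26 = 6.090.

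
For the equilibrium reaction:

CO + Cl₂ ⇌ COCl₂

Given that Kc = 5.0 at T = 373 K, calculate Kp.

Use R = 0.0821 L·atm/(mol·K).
K_p = 0.1633

Δn = (moles gaseous products) − (moles gaseous reactants) = -1
T = 373 K; RT = 0.0821 × 373 = 30.6233
Kp = Kc·(RT)^Δn = 5.0 × (30.6233)^-1 = 5.0 × 0.0326549 = 0.1633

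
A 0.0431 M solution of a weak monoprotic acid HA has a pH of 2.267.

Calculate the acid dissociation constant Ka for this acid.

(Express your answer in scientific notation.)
K_a = 7.76e-04

[H⁺] = 10^(−pH) = 10^(−2.267) = 5.408e-03 M. For HA ⇌ H⁺ + A⁻, Ka = x²/(C − x) = (5.408e-03)²/(0.0431 − 5.408e-03) = 7.76e-04.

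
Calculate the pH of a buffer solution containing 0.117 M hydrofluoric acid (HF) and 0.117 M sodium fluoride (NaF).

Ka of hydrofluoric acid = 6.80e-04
pH = 3.17

pKa = -log(6.80e-04) = 3.17. pH = pKa + log([A⁻]/[HA]) = 3.17 + log(0.117/0.117)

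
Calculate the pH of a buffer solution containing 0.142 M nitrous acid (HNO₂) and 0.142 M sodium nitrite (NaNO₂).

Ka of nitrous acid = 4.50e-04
pH = 3.35

pKa = -log(4.50e-04) = 3.35. pH = pKa + log([A⁻]/[HA]) = 3.35 + log(0.142/0.142)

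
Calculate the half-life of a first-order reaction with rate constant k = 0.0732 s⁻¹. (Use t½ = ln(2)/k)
9.47 s

t½ = ln(2)/k = 0.6931/0.0732 = 9.47 s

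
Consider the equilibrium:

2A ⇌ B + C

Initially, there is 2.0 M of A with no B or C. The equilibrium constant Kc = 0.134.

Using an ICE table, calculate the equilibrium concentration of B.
[B] = 0.423 M

ICE: [A] = 2.0 − 2x, [B] = [C] = x.
Kc = x²/(2.0 − 2x)² = 0.134 ⇒ √Kc = x/(2.0 − 2x).
x = √0.134·2.0/(1 + 2√0.134) = 0.36606·2.0/1.7321 = 0.42267.
[B] = x = 0.423 M.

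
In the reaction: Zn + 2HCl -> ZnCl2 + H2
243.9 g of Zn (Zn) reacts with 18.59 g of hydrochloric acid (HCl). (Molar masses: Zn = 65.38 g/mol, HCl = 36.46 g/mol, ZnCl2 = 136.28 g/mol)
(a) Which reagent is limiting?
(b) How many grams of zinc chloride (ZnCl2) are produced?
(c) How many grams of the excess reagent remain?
(a) HCl, (b) 34.74 g, (c) 227.2 g

Moles of Zn = 243.9 g ÷ 65.38 g/mol = 3.7305 mol
Moles of HCl = 18.59 g ÷ 36.46 g/mol = 0.509874 mol
Moles ÷ coefficient: Zn: 3.7305/1 = 3.73, HCl: 0.509874/2 = 0.2549
(a) HCl has the smaller value, so HCl is the limiting reagent.
(b) Moles of ZnCl2 = 0.509874 mol HCl × (1/2) = 0.254937 mol; mass = 0.254937 mol × 136.28 g/mol = 34.74 g
(c) Zn consumed = 0.509874 × (1/2) = 0.254937 mol; remaining = 3.7305 − 0.254937 = 3.47556 mol; mass = 3.47556 mol × 65.38 g/mol = 227.2 g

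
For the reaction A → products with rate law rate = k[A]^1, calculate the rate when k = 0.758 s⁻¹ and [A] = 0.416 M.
0.3153 M/s

rate = k·[A]^1 = 0.758·(0.416)^1 = 0.758·0.416 = 0.3153 M/s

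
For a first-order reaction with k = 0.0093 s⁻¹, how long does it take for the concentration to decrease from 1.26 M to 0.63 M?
74.53 s

From ln[A] = ln[A]₀ - k·t: t = ln([A]₀/[A])/k = ln(1.26/0.63)/0.0093 = ln(2.0000)/0.0093 = 0.6931/0.0093 = 74.53 s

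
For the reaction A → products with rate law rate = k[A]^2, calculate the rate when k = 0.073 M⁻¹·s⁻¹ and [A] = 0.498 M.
0.0181 M/s

rate = k·[A]^2 = 0.073·(0.498)^2 = 0.073·0.248004 = 0.0181 M/s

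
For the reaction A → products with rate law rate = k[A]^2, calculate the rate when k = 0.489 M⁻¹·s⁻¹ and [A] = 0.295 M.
0.04256 M/s

rate = k·[A]^2 = 0.489·(0.295)^2 = 0.489·0.087025 = 0.04256 M/s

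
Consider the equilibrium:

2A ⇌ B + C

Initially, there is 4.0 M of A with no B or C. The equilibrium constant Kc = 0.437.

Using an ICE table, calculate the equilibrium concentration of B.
[B] = 1.139 M

ICE: [A] = 4.0 − 2x, [B] = [C] = x.
Kc = x²/(4.0 − 2x)² = 0.437 ⇒ √Kc = x/(4.0 − 2x).
x = √0.437·4.0/(1 + 2√0.437) = 0.66106·4.0/2.3221 = 1.1387.
[B] = x = 1.139 M.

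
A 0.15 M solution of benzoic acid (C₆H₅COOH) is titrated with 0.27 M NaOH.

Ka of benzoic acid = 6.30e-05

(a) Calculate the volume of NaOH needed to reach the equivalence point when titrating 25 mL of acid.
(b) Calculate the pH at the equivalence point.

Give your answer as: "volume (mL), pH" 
V = 13.9 mL, pH = 8.59

(a) At equivalence: moles acid = moles base.
moles acid = 0.15 × 0.025 = 0.00375 mol; V_NaOH = 0.00375/0.27 = 0.01389 L = 13.9 mL.
(b) At equivalence, all acid → conjugate base A⁻ at [A⁻] = 0.00375/0.03889 = 0.09643 M.
Kb = Kw/Ka = 1.0e-14/6.30e-05 = 1.587e-10; [OH⁻] = √(Kb·[A⁻]) = 3.912e-06; pOH = 5.41; pH = 14 − pOH = 8.59.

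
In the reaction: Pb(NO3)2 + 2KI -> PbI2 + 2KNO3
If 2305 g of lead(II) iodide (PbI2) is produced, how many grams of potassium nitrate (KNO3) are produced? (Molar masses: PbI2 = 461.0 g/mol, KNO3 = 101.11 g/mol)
Moles of PbI2 = 2305 g ÷ 461.0 g/mol = 5 mol
Mole ratio: 2 mol KNO3 / 1 mol PbI2
Moles of KNO3 = 5 × (2/1) = 10 mol
Mass of KNO3 = 10 mol × 101.11 g/mol = 1011 g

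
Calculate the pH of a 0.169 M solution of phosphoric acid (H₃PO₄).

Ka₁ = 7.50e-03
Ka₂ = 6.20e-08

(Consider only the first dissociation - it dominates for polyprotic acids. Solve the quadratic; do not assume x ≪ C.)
pH = 1.49

x² + Ka₁·x − Ka₁·C = 0 with Ka₁ = 7.50e-03, C = 0.169.
x = (−Ka₁ + √(Ka₁² + 4·Ka₁·C))/2 = 3.2049e-02 M, so pH = 1.49.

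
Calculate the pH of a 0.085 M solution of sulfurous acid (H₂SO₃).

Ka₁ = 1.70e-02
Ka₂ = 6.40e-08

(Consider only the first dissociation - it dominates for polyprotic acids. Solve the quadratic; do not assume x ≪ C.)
pH = 1.52

x² + Ka₁·x − Ka₁·C = 0 with Ka₁ = 1.70e-02, C = 0.085.
x = (−Ka₁ + √(Ka₁² + 4·Ka₁·C))/2 = 3.0452e-02 M, so pH = 1.52.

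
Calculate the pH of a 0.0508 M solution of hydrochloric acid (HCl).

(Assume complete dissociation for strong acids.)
pH = 1.29

[H⁺] = 0.0508 M for strong acid. pH = -log[H⁺] = -log(0.0508)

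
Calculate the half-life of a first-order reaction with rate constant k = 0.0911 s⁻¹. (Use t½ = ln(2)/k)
7.61 s

t½ = ln(2)/k = 0.6931/0.0911 = 7.61 s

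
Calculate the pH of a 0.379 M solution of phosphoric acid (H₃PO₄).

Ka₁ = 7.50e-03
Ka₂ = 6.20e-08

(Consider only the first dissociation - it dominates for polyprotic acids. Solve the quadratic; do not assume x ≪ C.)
pH = 1.30

x² + Ka₁·x − Ka₁·C = 0 with Ka₁ = 7.50e-03, C = 0.379.
x = (−Ka₁ + √(Ka₁² + 4·Ka₁·C))/2 = 4.9697e-02 M, so pH = 1.30.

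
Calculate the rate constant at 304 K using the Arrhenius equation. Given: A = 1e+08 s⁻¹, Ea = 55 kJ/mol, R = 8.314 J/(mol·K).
3.54e-02 s⁻¹

k = A·exp(-Ea/(R·T)) = 1e+08·exp(-55000/(8.314·304)) = 1e+08·exp(-21.7610) = 1e+08·3.5425e-10 = 3.54e-02 s⁻¹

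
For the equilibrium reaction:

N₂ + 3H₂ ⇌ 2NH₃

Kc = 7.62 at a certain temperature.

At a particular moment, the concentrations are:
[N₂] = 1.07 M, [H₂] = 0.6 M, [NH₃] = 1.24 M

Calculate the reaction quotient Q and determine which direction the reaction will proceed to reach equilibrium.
Q = 6.653, Q < K, reaction proceeds forward (toward products)

Q = ([NH₃]^2) / ([N₂] × [H₂]^3)
  = ((1.24)^2) / ((1.07)·(0.6)^3) = 1.5376/0.23112 = 6.653
Since Q = 6.653 < Kc = 7.62, the reaction proceeds forward (toward products) to reach equilibrium.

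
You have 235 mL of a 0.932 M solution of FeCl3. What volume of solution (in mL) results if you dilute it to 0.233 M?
Using M₁V₁ = M₂V₂:
0.932 × 235 = 0.233 × V₂
V₂ = (0.932 × 235) / 0.233 = 940 mL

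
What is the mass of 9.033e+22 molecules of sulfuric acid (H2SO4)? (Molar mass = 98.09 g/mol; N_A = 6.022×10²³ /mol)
Moles = 9.033e+22 ÷ 6.022×10²³ = 0.15 mol
Mass = 0.15 mol × 98.09 g/mol = 14.71 g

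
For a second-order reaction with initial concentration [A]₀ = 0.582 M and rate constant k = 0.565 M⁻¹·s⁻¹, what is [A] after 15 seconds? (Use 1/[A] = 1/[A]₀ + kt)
0.0981 M

1/[A] = 1/[A]₀ + k·t = 1/0.582 + (0.565)·(15) = 1.7182 + 8.4750 = 10.1932
[A] = 1/10.1932 = 0.0981 M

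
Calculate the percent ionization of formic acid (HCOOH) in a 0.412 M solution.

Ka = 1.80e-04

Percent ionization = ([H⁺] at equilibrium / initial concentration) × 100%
Percent ionization = 2.07%

Let x = [H⁺]. Ka = x²/(C - x) ⇒ x² + (1.80e-04)x - (1.80e-04)(0.412) = 0. x = 8.5221e-03. Percent = (8.5221e-03/0.412) × 100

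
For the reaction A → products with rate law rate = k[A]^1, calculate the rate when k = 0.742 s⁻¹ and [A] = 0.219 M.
0.1625 M/s

rate = k·[A]^1 = 0.742·(0.219)^1 = 0.742·0.219 = 0.1625 M/s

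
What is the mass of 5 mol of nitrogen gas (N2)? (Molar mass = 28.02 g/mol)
Mass = 5 mol × 28.02 g/mol = 140.1 g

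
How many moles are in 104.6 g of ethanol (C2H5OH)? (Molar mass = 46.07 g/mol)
Moles = 104.6 g ÷ 46.07 g/mol = 2.27 mol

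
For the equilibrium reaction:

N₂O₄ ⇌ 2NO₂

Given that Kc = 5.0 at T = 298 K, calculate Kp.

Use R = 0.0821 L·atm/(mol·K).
K_p = 122.3290

Δn = (moles gaseous products) − (moles gaseous reactants) = 1
T = 298 K; RT = 0.0821 × 298 = 24.4658
Kp = Kc·(RT)^Δn = 5.0 × (24.4658)^1 = 5.0 × 24.4658 = 122.3290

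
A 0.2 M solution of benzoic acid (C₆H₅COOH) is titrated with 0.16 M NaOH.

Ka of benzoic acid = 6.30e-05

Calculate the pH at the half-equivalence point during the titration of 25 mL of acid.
pH = pKa = 4.20

At the half-equivalence point, [HA] = [A⁻], so by Henderson–Hasselbalch pH = pKa + log(1) = pKa.
pKa = −log(6.30e-05) = 4.20.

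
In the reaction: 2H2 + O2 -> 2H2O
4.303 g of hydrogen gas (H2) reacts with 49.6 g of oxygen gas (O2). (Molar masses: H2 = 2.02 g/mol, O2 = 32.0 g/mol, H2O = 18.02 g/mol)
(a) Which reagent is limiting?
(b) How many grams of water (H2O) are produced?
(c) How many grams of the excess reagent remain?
(a) H2, (b) 38.39 g, (c) 15.52 g

Moles of H2 = 4.303 g ÷ 2.02 g/mol = 2.1302 mol
Moles of O2 = 49.6 g ÷ 32.0 g/mol = 1.55 mol
Moles ÷ coefficient: H2: 2.1302/2 = 1.065, O2: 1.55/1 = 1.55
(a) H2 has the smaller value, so H2 is the limiting reagent.
(b) Moles of H2O = 2.1302 mol H2 × (2/2) = 2.1302 mol; mass = 2.1302 mol × 18.02 g/mol = 38.39 g
(c) O2 consumed = 2.1302 × (1/2) = 1.0651 mol; remaining = 1.55 − 1.0651 = 0.484901 mol; mass = 0.484901 mol × 32.0 g/mol = 15.52 g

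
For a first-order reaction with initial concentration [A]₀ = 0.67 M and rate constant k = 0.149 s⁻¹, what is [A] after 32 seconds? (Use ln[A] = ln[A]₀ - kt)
0.0057 M

ln[A] = ln[A]₀ - k·t = ln(0.67) - (0.149)·(32) = -0.4005 - 4.7680 = -5.1685
[A] = e^(-5.1685) = 0.0057 M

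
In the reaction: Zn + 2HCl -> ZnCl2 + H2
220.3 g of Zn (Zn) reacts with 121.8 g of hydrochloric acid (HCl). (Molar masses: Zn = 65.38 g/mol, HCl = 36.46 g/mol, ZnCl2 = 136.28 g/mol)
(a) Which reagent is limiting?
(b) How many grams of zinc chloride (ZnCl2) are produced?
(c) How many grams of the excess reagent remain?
(a) HCl, (b) 227.6 g, (c) 111.1 g

Moles of Zn = 220.3 g ÷ 65.38 g/mol = 3.36953 mol
Moles of HCl = 121.8 g ÷ 36.46 g/mol = 3.34065 mol
Moles ÷ coefficient: Zn: 3.36953/1 = 3.37, HCl: 3.34065/2 = 1.67
(a) HCl has the smaller value, so HCl is the limiting reagent.
(b) Moles of ZnCl2 = 3.34065 mol HCl × (1/2) = 1.67032 mol; mass = 1.67032 mol × 136.28 g/mol = 227.6 g
(c) Zn consumed = 3.34065 × (1/2) = 1.67032 mol; remaining = 3.36953 − 1.67032 = 1.69921 mol; mass = 1.69921 mol × 65.38 g/mol = 111.1 g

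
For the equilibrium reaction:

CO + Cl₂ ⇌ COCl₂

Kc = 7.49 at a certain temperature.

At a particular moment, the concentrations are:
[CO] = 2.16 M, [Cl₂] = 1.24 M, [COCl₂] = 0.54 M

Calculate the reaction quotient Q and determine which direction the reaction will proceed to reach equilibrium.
Q = 0.202, Q < K, reaction proceeds forward (toward products)

Q = ([COCl₂]) / ([CO] × [Cl₂])
  = ((0.54)) / ((2.16)·(1.24)) = 0.54/2.6784 = 0.2016
Since Q = 0.2016 < Kc = 7.49, the reaction proceeds forward (toward products) to reach equilibrium.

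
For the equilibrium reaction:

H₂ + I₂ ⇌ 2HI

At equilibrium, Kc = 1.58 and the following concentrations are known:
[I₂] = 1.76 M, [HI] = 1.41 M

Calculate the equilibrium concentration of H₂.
[H₂] = 0.7149 M

Kc = ([HI]^2) / ([H₂] × [I₂]) = 1.58
[H₂]^1 = (product terms)/(Kc · other reactant terms) = 1.9881 / (1.58 · 1.76) = 0.71494
[H₂] = 0.7149 M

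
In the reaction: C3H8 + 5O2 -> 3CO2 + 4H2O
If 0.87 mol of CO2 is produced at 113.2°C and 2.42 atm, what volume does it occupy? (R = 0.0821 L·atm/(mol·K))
T = 113.2°C + 273.15 = 386.35 K
V = nRT/P = (0.87 × 0.0821 × 386.35) / 2.42
V = 11.40 L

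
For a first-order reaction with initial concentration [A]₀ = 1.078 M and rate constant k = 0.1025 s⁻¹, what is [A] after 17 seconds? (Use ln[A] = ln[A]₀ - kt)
0.1887 M

ln[A] = ln[A]₀ - k·t = ln(1.078) - (0.1025)·(17) = 0.0751 - 1.7425 = -1.6674
[A] = e^(-1.6674) = 0.1887 M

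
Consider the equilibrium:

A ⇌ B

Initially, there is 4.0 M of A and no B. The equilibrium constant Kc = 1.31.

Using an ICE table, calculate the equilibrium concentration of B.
[B] = 2.268 M

ICE: [A] = 4.0 − x, [B] = x.
Kc = x/(4.0 − x) = 1.31 ⇒ x = 1.31·4.0/(1 + 1.31) = 5.24/2.31 = 2.268.
[B] = x = 2.268 M.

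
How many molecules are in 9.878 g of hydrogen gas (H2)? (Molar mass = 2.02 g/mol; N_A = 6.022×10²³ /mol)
Moles = 9.878 g ÷ 2.02 g/mol = 4.8901 mol
Molecules = 4.8901 mol × 6.022×10²³ /mol = 2.945e+24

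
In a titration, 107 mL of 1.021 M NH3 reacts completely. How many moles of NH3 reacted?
Moles = Molarity × Volume (L)
Moles = 1.021 M × 0.107 L = 0.1092 mol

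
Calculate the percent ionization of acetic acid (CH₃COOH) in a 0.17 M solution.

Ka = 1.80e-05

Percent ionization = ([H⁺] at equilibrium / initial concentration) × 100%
Percent ionization = 1.02%

Let x = [H⁺]. Ka = x²/(C - x) ⇒ x² + (1.80e-05)x - (1.80e-05)(0.17) = 0. x = 1.7403e-03. Percent = (1.7403e-03/0.17) × 100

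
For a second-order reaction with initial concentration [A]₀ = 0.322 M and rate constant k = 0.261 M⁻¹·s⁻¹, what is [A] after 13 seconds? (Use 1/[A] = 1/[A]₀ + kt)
0.1539 M

1/[A] = 1/[A]₀ + k·t = 1/0.322 + (0.261)·(13) = 3.1056 + 3.3930 = 6.4986
[A] = 1/6.4986 = 0.1539 M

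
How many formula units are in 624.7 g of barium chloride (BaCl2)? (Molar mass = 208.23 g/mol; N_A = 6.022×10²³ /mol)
Moles = 624.7 g ÷ 208.23 g/mol = 3.00005 mol
Formula units = 3.00005 mol × 6.022×10²³ /mol = 1.807e+24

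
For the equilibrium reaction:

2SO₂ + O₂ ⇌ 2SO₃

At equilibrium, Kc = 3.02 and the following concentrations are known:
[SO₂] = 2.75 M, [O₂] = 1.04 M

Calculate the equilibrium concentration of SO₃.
[SO₃] = 4.8736 M

Kc = ([SO₃]^2) / ([SO₂]^2 × [O₂]) = 3.02
[SO₃]^2 = Kc · (reactant terms)/(other product terms) = 3.02 · 7.865 / 1 = 23.752
[SO₃] = (23.752)^(1/2) = 4.8736 M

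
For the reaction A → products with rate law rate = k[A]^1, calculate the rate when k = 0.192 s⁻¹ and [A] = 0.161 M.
0.03091 M/s

rate = k·[A]^1 = 0.192·(0.161)^1 = 0.192·0.161 = 0.03091 M/s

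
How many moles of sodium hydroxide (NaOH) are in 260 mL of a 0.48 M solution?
Moles = Molarity × Volume (L)
Moles = 0.48 M × 0.26 L = 0.1248 mol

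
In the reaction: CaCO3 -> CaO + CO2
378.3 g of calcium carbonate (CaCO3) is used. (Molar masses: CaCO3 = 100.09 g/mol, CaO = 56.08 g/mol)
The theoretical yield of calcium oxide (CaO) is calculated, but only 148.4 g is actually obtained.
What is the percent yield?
Moles of CaCO3 = 378.3 g ÷ 100.09 g/mol = 3.7796 mol
Mole ratio: 1 mol CaO / 1 mol CaCO3
Moles of CaO = 3.7796 × (1/1) = 3.7796 mol
Theoretical yield = 3.7796 mol × 56.08 g/mol = 211.96 g
Actual yield = 148.4 g
Percent yield = (148.4 / 211.96) × 100% = 70.0%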